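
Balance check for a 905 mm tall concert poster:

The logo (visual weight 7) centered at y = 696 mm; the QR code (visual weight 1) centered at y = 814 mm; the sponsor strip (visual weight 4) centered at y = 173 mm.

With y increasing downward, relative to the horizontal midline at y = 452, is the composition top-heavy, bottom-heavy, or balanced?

Σw = 7 + 1 + 4 = 12.
y: (7·696 + 1·814 + 4·173) / 12 = 6378 / 12 ≈ 531.50
Since 531.5 is below (larger y than) 452, the composition reads bottom-heavy.

bottom-heavy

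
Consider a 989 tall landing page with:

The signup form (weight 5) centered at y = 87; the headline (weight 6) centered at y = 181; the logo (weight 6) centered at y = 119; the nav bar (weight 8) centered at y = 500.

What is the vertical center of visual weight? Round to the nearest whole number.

y ≈ 249

Σw = 5 + 6 + 6 + 8 = 25.
Σw·y = 5·87 + 6·181 + 6·119 + 8·500 = 6235, so ȳ = 6235/25 ≈ 249.40.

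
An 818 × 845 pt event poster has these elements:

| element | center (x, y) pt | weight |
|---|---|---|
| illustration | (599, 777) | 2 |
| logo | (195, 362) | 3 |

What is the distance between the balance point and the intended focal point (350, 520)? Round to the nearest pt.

≈ 10 pt

Σw = 2 + 3 = 5.
x-moment: 2·599 + 3·195 = 1783; centroid 1783/5 ≈ 356.60.
y-moment: 2·777 + 3·362 = 2640; centroid 2640/5 ≈ 528.00.
Offset from (350, 520): Δx ≈ 6.60, Δy ≈ 8.00; distance = √(Δx² + Δy²) ≈ 10.37.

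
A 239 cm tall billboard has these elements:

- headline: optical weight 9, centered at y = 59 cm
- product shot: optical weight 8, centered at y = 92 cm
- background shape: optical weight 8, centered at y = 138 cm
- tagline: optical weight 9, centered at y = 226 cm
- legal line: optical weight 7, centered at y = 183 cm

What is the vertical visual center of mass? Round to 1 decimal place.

Total weight = 9 + 8 + 8 + 9 + 7 = 41.
y: (9·59 + 8·92 + 8·138 + 9·226 + 7·183) / 41 = 5686 / 41 ≈ 138.68

y ≈ 138.7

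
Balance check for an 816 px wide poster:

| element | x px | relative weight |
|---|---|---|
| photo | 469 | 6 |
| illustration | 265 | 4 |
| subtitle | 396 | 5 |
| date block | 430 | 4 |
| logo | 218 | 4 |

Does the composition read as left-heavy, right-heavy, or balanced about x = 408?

left-heavy

Total weight = 6 + 4 + 5 + 4 + 4 = 23.
Σw·x = 6·469 + 4·265 + 5·396 + 4·430 + 4·218 = 8446, so x̄ = 8446/23 ≈ 367.22.
367.2 lies left of the midline 408, so the layout is left-heavy.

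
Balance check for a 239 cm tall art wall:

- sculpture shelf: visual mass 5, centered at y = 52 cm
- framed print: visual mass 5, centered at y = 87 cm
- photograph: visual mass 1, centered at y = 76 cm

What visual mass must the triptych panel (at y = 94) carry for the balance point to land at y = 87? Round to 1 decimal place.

w ≈ 26.6

Existing Σw = 11 (5 + 5 + 1); existing moment 5·52 + 5·87 + 1·76 = 771.
Set Σw·y/Σw = 87: (771 + 94w) = 87·(11 + w).
Solving: w = (87·11 − 771) / (94 − 87) = 186 / 7 ≈ 26.57.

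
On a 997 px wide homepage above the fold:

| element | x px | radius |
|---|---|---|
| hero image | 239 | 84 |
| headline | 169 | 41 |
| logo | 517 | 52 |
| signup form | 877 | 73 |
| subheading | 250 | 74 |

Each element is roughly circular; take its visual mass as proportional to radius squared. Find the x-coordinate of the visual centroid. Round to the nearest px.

x ≈ 423

Weights ∝ r²: hero image 84² = 7056, headline 41² = 1681, logo 52² = 2704, signup form 73² = 5329, subheading 74² = 5476; Σw = 22246.
x-moment: 7056·239 + 1681·169 + 2704·517 + 5329·877 + 5476·250 = 9410974; centroid 9410974/22246 ≈ 423.04.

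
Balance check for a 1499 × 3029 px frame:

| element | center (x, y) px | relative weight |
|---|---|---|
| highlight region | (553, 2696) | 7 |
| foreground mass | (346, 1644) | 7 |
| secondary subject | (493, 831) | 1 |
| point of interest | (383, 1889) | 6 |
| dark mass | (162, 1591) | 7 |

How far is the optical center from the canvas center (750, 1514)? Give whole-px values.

≈ 558 px

Weights sum to 7 + 7 + 1 + 6 + 7 = 28.
x-moment: 7·553 + 7·346 + 1·493 + 6·383 + 7·162 = 10218; centroid 10218/28 ≈ 364.93.
y-moment: 7·2696 + 7·1644 + 1·831 + 6·1889 + 7·1591 = 53682; centroid 53682/28 ≈ 1917.21.
Offset from (750, 1514): Δx ≈ -385.07, Δy ≈ 403.21; distance = √(Δx² + Δy²) ≈ 557.55.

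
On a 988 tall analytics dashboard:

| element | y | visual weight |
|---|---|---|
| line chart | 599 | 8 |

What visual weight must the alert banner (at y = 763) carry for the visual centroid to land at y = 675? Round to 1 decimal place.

w ≈ 6.9

Known: weight 8 with moment 8·599 = 4792.
For the centroid to hit 675: (4792 + w·763) / (8 + w) = 675.
Solving: w = (675·8 − 4792) / (763 − 675) = 608 / 88 ≈ 6.91.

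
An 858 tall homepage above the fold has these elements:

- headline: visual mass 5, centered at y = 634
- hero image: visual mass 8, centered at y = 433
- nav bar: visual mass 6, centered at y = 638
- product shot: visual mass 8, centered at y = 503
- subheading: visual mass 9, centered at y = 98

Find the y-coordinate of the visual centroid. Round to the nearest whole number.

Weights sum to 5 + 8 + 6 + 8 + 9 = 36.
y: (5·634 + 8·433 + 6·638 + 8·503 + 9·98) / 36 = 15368 / 36 ≈ 426.89

y ≈ 427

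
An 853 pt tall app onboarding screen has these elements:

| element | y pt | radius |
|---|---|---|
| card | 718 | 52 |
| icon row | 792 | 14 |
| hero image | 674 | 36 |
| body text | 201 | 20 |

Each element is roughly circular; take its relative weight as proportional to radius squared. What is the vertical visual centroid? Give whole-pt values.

Weights ∝ r²: card 52² = 2704, icon row 14² = 196, hero image 36² = 1296, body text 20² = 400; Σw = 4596.
Σw·y = 2704·718 + 196·792 + 1296·674 + 400·201 = 3050608, so ȳ = 3050608/4596 ≈ 663.75.

y ≈ 664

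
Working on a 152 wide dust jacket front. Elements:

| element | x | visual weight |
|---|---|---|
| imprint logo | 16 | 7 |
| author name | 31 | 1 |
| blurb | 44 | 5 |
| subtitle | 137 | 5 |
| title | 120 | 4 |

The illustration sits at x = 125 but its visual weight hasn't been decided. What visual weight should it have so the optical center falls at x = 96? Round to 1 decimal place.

w ≈ 20.1

Existing Σw = 22 (7 + 1 + 5 + 5 + 4); existing moment 7·16 + 1·31 + 5·44 + 5·137 + 4·120 = 1528.
For the centroid to hit 96: (1528 + w·125) / (22 + w) = 96.
Rearranging, w·(125 − 96) = 96·22 − 1528 = 584, so w ≈ 584/29 = 20.14.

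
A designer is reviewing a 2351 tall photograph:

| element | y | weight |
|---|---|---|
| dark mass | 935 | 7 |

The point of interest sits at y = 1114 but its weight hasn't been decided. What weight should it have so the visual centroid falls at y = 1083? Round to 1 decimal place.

w ≈ 33.4

Known: weight 7 with moment 7·935 = 6545.
Set Σw·y/Σw = 1083: (6545 + 1114w) = 1083·(7 + w).
Rearranging, w·(1114 − 1083) = 1083·7 − 6545 = 1036, so w ≈ 1036/31 = 33.42.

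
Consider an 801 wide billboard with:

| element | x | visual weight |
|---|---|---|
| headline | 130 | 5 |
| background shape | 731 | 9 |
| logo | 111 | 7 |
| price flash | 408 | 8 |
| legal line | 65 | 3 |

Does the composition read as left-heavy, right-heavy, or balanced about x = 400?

left-heavy

Weights sum to 5 + 9 + 7 + 8 + 3 = 32.
x-moment: 5·130 + 9·731 + 7·111 + 8·408 + 3·65 = 11465; centroid 11465/32 ≈ 358.28.
358.3 vs midline 400 → left-heavy.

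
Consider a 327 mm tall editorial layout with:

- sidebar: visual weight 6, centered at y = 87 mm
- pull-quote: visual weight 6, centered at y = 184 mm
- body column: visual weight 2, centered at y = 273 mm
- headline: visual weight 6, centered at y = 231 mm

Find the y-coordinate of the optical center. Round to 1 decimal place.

y ≈ 177.9

Σw = 6 + 6 + 2 + 6 = 20.
y: (6·87 + 6·184 + 2·273 + 6·231) / 20 = 3558 / 20 ≈ 177.90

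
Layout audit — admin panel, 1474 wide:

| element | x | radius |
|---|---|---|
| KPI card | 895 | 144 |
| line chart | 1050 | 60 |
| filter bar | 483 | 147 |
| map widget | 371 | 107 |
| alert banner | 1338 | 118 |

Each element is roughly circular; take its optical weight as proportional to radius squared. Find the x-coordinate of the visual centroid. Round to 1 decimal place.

Weights ∝ r²: KPI card 144² = 20736, line chart 60² = 3600, filter bar 147² = 21609, map widget 107² = 11449, alert banner 118² = 13924; Σw = 71318.
x: (20736·895 + 3600·1050 + 21609·483 + 11449·371 + 13924·1338) / 71318 = 55653758 / 71318 ≈ 780.36

x ≈ 780.4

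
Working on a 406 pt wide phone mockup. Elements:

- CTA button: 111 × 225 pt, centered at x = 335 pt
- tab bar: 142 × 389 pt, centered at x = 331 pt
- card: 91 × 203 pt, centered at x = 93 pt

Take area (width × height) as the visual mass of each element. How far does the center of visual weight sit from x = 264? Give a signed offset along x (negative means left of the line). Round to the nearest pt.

≈ 23 pt

Taking area as weight: CTA button 111·225 = 24975, tab bar 142·389 = 55238, card 91·203 = 18473. Sum 98686.
x: (24975·335 + 55238·331 + 18473·93) / 98686 = 28368392 / 98686 ≈ 287.46
Against x = 264, that's 287.46 − 264 = 23.46.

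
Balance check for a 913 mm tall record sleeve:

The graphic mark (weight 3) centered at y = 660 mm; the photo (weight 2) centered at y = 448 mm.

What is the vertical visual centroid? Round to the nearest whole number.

y ≈ 575

Σw = 3 + 2 = 5.
y: (3·660 + 2·448) / 5 = 2876 / 5 ≈ 575.20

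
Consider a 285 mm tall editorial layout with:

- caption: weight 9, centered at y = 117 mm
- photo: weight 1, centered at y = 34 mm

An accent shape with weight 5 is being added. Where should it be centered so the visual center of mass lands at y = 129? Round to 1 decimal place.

After adding the accent shape, total weight = 9 + 1 + 5 = 15.
Along y: (1087 + 5·y) / 15 = 129 (existing moment 9·117 + 1·34 = 1087) ⇒ y = (1935 − 1087) / 5 ≈ 169.60.

y ≈ 169.6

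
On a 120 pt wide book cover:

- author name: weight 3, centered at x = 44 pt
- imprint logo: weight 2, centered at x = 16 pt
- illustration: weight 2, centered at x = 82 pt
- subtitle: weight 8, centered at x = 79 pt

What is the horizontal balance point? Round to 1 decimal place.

Σw = 3 + 2 + 2 + 8 = 15.
Σw·x = 3·44 + 2·16 + 2·82 + 8·79 = 960, so x̄ = 960/15 ≈ 64.00.

x ≈ 64.0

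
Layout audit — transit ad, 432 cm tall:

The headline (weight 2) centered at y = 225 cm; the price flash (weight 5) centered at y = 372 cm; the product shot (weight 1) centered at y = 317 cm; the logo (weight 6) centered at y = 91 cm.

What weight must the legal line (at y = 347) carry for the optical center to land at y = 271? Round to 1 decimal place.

w ≈ 8.2

Existing Σw = 14 (2 + 5 + 1 + 6); existing moment 2·225 + 5·372 + 1·317 + 6·91 = 3173.
Balance at y = 271 requires (3173 + w·347) / (14 + w) = 271.
Solving: w = (271·14 − 3173) / (347 − 271) = 621 / 76 ≈ 8.17.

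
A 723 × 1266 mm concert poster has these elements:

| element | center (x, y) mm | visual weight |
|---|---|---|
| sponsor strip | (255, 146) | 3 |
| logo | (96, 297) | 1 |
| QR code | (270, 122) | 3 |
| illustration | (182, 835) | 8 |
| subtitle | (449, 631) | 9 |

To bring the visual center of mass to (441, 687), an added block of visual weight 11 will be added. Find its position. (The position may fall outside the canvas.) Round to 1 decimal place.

New total weight: (3 + 1 + 3 + 8 + 9) + 11 = 35.
x: need Σw·x = 35·441 = 15435. Existing = 3·255 + 1·96 + 3·270 + 8·182 + 9·449 = 7168. Remainder 8267 / 11 ≈ 751.55.
y: need Σw·y = 35·687 = 24045. Existing = 3·146 + 1·297 + 3·122 + 8·835 + 9·631 = 13460. Remainder 10585 / 11 ≈ 962.27.

(751.5, 962.3)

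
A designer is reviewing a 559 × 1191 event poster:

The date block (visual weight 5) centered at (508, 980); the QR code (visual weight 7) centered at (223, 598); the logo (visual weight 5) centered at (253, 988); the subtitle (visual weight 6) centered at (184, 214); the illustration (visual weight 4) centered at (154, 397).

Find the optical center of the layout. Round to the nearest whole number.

(262, 626)

Total weight = 5 + 7 + 5 + 6 + 4 = 27.
Σw·x = 5·508 + 7·223 + 5·253 + 6·184 + 4·154 = 7086, so x̄ = 7086/27 ≈ 262.44.
Σw·y = 5·980 + 7·598 + 5·988 + 6·214 + 4·397 = 16898, so ȳ = 16898/27 ≈ 625.85.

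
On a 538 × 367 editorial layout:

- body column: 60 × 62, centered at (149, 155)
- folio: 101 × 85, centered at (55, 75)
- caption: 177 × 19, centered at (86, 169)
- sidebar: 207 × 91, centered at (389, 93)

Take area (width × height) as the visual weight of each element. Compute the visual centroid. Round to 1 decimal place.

(250.5, 102.6)

Areas: body column 60·62 = 3720, folio 101·85 = 8585, caption 177·19 = 3363, sidebar 207·91 = 18837. Total weight = 34505.
Σw·x = 3720·149 + 8585·55 + 3363·86 + 18837·389 = 8643266, so x̄ = 8643266/34505 ≈ 250.49.
Σw·y = 3720·155 + 8585·75 + 3363·169 + 18837·93 = 3540663, so ȳ = 3540663/34505 ≈ 102.61.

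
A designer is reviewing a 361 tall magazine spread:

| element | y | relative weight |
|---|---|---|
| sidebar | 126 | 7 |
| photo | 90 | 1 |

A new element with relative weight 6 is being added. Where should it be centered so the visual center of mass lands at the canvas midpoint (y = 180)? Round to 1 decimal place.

After adding the new element, total weight = 7 + 1 + 6 = 14.
y: target moment 14×180 = 2520; current 7·126 + 1·90 = 972; the new element supplies 1548, so y = 1548/6 ≈ 258.00.

y ≈ 258.0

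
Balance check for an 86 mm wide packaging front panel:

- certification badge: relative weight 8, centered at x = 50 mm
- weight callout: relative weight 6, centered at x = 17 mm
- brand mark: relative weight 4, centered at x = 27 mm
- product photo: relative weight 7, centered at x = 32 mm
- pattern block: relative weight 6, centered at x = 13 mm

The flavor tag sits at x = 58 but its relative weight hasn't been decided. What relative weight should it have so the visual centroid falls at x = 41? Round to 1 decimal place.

Known weights sum to 8 + 6 + 4 + 7 + 6 = 31; their moment is 8·50 + 6·17 + 4·27 + 7·32 + 6·13 = 912.
Balance at x = 41 requires (912 + w·58) / (31 + w) = 41.
Solving: w = (41·31 − 912) / (58 − 41) = 359 / 17 ≈ 21.12.

w ≈ 21.1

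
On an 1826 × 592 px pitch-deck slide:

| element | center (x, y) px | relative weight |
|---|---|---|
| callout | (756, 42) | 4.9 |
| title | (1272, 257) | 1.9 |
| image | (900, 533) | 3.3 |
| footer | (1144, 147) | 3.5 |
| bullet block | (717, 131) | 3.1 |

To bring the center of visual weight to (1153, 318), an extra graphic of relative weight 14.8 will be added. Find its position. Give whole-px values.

After adding the extra graphic, total weight = 4.9 + 1.9 + 3.3 + 3.5 + 3.1 + 14.8 = 31.5.
Along x: (15317.9 + 14.8·x) / 31.5 = 1153 (existing moment 4.9·756 + 1.9·1272 + 3.3·900 + 3.5·1144 + 3.1·717 = 15317.9) ⇒ x = (36319.5 − 15317.9) / 14.8 ≈ 1419.03.
Along y: (3373.6 + 14.8·y) / 31.5 = 318 (existing moment 4.9·42 + 1.9·257 + 3.3·533 + 3.5·147 + 3.1·131 = 3373.6) ⇒ y = (10017.0 − 3373.6) / 14.8 ≈ 448.88.

(1419, 449)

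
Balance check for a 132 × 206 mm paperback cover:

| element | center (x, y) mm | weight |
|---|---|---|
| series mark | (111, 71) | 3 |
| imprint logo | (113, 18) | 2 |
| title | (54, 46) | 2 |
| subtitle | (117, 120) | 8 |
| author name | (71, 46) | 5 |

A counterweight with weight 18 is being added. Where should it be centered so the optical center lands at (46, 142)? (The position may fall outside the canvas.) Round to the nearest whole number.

(-12, 215)

With the counterweight, Σw becomes 3 + 2 + 2 + 8 + 5 + 18 = 38.
x: need Σw·x = 38·46 = 1748. Existing = 3·111 + 2·113 + 2·54 + 8·117 + 5·71 = 1958. Remainder -210 / 18 ≈ -11.67.
y: need Σw·y = 38·142 = 5396. Existing = 3·71 + 2·18 + 2·46 + 8·120 + 5·46 = 1531. Remainder 3865 / 18 ≈ 214.72.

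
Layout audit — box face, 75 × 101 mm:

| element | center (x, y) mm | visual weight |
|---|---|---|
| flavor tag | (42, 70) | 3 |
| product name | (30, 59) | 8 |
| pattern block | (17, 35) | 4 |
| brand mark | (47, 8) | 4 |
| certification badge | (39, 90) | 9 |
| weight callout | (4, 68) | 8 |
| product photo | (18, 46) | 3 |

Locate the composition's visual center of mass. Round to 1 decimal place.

Σw = 3 + 8 + 4 + 4 + 9 + 8 + 3 = 39.
x-moment: 3·42 + 8·30 + 4·17 + 4·47 + 9·39 + 8·4 + 3·18 = 1059; centroid 1059/39 ≈ 27.15.
y-moment: 3·70 + 8·59 + 4·35 + 4·8 + 9·90 + 8·68 + 3·46 = 2346; centroid 2346/39 ≈ 60.15.

(27.2, 60.2)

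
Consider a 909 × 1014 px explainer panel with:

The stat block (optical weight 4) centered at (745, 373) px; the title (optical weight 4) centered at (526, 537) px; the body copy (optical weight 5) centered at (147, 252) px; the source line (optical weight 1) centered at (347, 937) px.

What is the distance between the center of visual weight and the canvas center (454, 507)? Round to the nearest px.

≈ 91 px

Σw = 4 + 4 + 5 + 1 = 14.
Σw·x = 4·745 + 4·526 + 5·147 + 1·347 = 6166, so x̄ = 6166/14 ≈ 440.43.
Σw·y = 4·373 + 4·537 + 5·252 + 1·937 = 5837, so ȳ = 5837/14 ≈ 416.93.
Offset from (454, 507): Δx ≈ -13.57, Δy ≈ -90.07; distance = √(Δx² + Δy²) ≈ 91.09.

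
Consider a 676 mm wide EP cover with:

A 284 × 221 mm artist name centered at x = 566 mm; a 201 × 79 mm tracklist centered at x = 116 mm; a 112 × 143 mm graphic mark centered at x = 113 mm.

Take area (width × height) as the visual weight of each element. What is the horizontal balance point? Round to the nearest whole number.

x ≈ 414

Areas → weights: artist name 284·221 = 62764, tracklist 201·79 = 15879, graphic mark 112·143 = 16016; Σw = 94659.
x: (62764·566 + 15879·116 + 16016·113) / 94659 = 39176196 / 94659 ≈ 413.87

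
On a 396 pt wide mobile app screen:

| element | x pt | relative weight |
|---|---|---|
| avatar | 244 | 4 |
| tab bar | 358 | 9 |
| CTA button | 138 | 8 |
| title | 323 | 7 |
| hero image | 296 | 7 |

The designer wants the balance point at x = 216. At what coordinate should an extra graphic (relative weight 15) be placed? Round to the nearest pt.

After adding the extra graphic, total weight = 4 + 9 + 8 + 7 + 7 + 15 = 50.
x: target moment 50×216 = 10800; current 4·244 + 9·358 + 8·138 + 7·323 + 7·296 = 9635; the extra graphic supplies 1165, so x = 1165/15 ≈ 77.67.

x ≈ 78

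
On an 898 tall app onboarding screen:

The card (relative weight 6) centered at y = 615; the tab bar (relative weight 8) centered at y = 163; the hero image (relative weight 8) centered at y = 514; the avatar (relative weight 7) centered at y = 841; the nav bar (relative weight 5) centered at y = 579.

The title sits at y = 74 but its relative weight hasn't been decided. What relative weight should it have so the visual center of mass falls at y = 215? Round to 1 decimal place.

Known weights sum to 6 + 8 + 8 + 7 + 5 = 34; their moment is 6·615 + 8·163 + 8·514 + 7·841 + 5·579 = 17888.
Set Σw·y/Σw = 215: (17888 + 74w) = 215·(34 + w).
So w = (215·34 − 17888)/(74 − 215) = -10578/-141 ≈ 75.02.

w ≈ 75.0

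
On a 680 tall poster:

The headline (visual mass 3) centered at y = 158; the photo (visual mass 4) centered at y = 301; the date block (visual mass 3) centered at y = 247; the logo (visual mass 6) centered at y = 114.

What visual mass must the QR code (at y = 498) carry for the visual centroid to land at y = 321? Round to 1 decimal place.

w ≈ 11.5

Known weights sum to 3 + 4 + 3 + 6 = 16; their moment is 3·158 + 4·301 + 3·247 + 6·114 = 3103.
For the centroid to hit 321: (3103 + w·498) / (16 + w) = 321.
So w = (321·16 − 3103)/(498 − 321) = 2033/177 ≈ 11.49.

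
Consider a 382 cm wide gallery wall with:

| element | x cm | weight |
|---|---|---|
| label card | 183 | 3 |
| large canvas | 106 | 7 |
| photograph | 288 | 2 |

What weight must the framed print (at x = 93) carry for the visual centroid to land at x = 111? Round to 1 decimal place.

Fixed elements: Σw = 3 + 7 + 2 = 12, Σw·x = 3·183 + 7·106 + 2·288 = 1867.
For the centroid to hit 111: (1867 + w·93) / (12 + w) = 111.
Rearranging, w·(93 − 111) = 111·12 − 1867 = -535, so w ≈ -535/-18 = 29.72.

w ≈ 29.7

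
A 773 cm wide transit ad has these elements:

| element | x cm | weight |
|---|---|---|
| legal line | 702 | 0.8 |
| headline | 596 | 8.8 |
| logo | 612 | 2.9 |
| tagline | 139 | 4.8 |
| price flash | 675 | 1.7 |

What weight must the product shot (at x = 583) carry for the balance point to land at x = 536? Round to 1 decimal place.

Existing Σw = 19.0 (0.8 + 8.8 + 2.9 + 4.8 + 1.7); existing moment 0.8·702 + 8.8·596 + 2.9·612 + 4.8·139 + 1.7·675 = 9395.9.
Set Σw·x/Σw = 536: (9395.9 + 583w) = 536·(19.0 + w).
Rearranging, w·(583 − 536) = 536·19.0 − 9395.9 = 788.1, so w ≈ 788.1/47 = 16.77.

w ≈ 16.8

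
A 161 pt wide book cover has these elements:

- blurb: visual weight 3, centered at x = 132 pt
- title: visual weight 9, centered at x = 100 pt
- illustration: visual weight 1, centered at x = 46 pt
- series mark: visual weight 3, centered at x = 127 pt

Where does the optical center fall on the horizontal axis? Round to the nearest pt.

x ≈ 108

Total weight = 3 + 9 + 1 + 3 = 16.
Σw·x = 3·132 + 9·100 + 1·46 + 3·127 = 1723, so x̄ = 1723/16 ≈ 107.69.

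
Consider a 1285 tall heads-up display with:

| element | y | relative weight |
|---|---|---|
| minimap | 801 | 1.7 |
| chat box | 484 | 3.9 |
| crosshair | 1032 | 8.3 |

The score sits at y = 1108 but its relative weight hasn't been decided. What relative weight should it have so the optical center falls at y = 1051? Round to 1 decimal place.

w ≈ 49.0

Known weights sum to 1.7 + 3.9 + 8.3 = 13.9; their moment is 1.7·801 + 3.9·484 + 8.3·1032 = 11814.9.
Balance at y = 1051 requires (11814.9 + w·1108) / (13.9 + w) = 1051.
So w = (1051·13.9 − 11814.9)/(1108 − 1051) = 2794.0/57 ≈ 49.02.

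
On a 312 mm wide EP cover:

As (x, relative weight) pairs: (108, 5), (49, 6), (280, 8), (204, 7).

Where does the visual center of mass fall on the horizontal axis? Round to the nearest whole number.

x ≈ 173

Σw = 5 + 6 + 8 + 7 = 26.
x: (5·108 + 6·49 + 8·280 + 7·204) / 26 = 4502 / 26 ≈ 173.15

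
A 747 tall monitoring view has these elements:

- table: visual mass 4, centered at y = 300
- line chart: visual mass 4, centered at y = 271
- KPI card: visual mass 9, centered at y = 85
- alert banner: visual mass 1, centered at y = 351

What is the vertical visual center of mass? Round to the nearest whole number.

Total weight = 4 + 4 + 9 + 1 = 18.
Σw·y = 4·300 + 4·271 + 9·85 + 1·351 = 3400, so ȳ = 3400/18 ≈ 188.89.

y ≈ 189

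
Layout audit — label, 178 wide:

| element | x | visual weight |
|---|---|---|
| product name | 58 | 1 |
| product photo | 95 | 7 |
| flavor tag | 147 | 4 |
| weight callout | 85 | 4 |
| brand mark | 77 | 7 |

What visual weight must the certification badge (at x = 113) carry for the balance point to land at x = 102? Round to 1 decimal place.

Existing Σw = 23 (1 + 7 + 4 + 4 + 7); existing moment 1·58 + 7·95 + 4·147 + 4·85 + 7·77 = 2190.
For the centroid to hit 102: (2190 + w·113) / (23 + w) = 102.
So w = (102·23 − 2190)/(113 − 102) = 156/11 ≈ 14.18.

w ≈ 14.2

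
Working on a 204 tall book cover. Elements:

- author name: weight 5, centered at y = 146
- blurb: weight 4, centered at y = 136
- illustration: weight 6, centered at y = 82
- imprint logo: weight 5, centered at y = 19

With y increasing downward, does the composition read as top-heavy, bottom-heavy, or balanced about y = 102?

top-heavy

Total weight = 5 + 4 + 6 + 5 = 20.
y-moment: 5·146 + 4·136 + 6·82 + 5·19 = 1861; centroid 1861/20 ≈ 93.05.
93.0 vs midline 102 → top-heavy.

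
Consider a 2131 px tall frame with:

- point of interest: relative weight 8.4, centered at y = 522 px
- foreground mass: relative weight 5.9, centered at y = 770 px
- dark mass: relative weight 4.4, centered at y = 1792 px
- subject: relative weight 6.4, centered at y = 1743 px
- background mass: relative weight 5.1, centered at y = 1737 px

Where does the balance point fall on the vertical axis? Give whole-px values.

Σw = 8.4 + 5.9 + 4.4 + 6.4 + 5.1 = 30.2.
y-moment: 8.4·522 + 5.9·770 + 4.4·1792 + 6.4·1743 + 5.1·1737 = 36826.5; centroid 36826.5/30.2 ≈ 1219.42.

y ≈ 1219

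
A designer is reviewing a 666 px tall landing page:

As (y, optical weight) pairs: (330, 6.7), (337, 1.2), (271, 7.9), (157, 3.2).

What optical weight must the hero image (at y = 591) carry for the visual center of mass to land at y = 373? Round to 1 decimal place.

w ≈ 8.4

Fixed elements: Σw = 6.7 + 1.2 + 7.9 + 3.2 = 19.0, Σw·y = 6.7·330 + 1.2·337 + 7.9·271 + 3.2·157 = 5258.7.
Set Σw·y/Σw = 373: (5258.7 + 591w) = 373·(19.0 + w).
Rearranging, w·(591 − 373) = 373·19.0 − 5258.7 = 1828.3, so w ≈ 1828.3/218 = 8.39.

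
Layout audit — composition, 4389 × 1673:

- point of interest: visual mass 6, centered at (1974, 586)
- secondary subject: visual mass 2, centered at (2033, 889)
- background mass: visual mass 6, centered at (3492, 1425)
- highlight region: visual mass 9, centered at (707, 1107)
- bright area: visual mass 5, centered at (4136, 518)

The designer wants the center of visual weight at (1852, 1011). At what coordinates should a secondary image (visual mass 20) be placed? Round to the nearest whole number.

After adding the secondary image, total weight = 6 + 2 + 6 + 9 + 5 + 20 = 48.
x: need Σw·x = 48·1852 = 88896. Existing = 6·1974 + 2·2033 + 6·3492 + 9·707 + 5·4136 = 63905. Remainder 24991 / 20 ≈ 1249.55.
y: need Σw·y = 48·1011 = 48528. Existing = 6·586 + 2·889 + 6·1425 + 9·1107 + 5·518 = 26397. Remainder 22131 / 20 ≈ 1106.55.

(1250, 1107)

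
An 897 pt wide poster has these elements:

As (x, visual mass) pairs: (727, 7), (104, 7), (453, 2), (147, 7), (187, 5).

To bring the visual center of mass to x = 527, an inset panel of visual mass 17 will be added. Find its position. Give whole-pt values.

With the inset panel, Σw becomes 7 + 7 + 2 + 7 + 5 + 17 = 45.
Along x: (8687 + 17·x) / 45 = 527 (existing moment 7·727 + 7·104 + 2·453 + 7·147 + 5·187 = 8687) ⇒ x = (23715 − 8687) / 17 ≈ 884.00.

x ≈ 884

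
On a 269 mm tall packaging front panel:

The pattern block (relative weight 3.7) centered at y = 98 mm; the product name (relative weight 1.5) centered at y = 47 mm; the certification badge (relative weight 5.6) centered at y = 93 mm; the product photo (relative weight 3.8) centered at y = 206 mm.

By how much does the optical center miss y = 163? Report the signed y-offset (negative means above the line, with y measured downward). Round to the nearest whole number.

≈ -44 mm

Weights sum to 3.7 + 1.5 + 5.6 + 3.8 = 14.6.
y-moment: 3.7·98 + 1.5·47 + 5.6·93 + 3.8·206 = 1736.7; centroid 1736.7/14.6 ≈ 118.95.
Against y = 163, that's 118.95 − 163 = -44.05.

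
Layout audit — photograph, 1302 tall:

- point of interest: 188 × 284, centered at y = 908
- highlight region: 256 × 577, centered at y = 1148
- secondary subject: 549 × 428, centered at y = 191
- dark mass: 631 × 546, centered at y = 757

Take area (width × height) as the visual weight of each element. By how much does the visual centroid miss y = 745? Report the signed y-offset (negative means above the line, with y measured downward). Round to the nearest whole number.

≈ -74

Areas: point of interest 188·284 = 53392, highlight region 256·577 = 147712, secondary subject 549·428 = 234972, dark mass 631·546 = 344526. Total weight = 780602.
y: (53392·908 + 147712·1148 + 234972·191 + 344526·757) / 780602 = 523739146 / 780602 ≈ 670.94
Offset from y = 745: 670.94 − 745 ≈ -74.06.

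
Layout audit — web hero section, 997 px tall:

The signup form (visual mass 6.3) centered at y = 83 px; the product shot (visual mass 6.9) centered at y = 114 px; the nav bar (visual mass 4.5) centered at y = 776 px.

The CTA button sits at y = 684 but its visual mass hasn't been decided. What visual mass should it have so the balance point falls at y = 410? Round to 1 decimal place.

Known weights sum to 6.3 + 6.9 + 4.5 = 17.7; their moment is 6.3·83 + 6.9·114 + 4.5·776 = 4801.5.
For the centroid to hit 410: (4801.5 + w·684) / (17.7 + w) = 410.
Solving: w = (410·17.7 − 4801.5) / (684 − 410) = 2455.5 / 274 ≈ 8.96.

w ≈ 9.0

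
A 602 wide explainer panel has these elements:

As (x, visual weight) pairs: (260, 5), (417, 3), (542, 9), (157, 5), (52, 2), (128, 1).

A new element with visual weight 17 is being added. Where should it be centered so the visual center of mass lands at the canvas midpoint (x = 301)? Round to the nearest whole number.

New total weight: (5 + 3 + 9 + 5 + 2 + 1) + 17 = 42.
Along x: (8446 + 17·x) / 42 = 301 (existing moment 5·260 + 3·417 + 9·542 + 5·157 + 2·52 + 1·128 = 8446) ⇒ x = (12642 − 8446) / 17 ≈ 246.82.

x ≈ 247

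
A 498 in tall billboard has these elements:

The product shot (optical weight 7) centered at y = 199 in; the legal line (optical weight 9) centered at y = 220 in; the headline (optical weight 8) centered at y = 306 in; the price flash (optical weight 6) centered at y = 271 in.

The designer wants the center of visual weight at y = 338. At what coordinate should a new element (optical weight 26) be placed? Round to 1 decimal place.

With the new element, Σw becomes 7 + 9 + 8 + 6 + 26 = 56.
Along y: (7447 + 26·y) / 56 = 338 (existing moment 7·199 + 9·220 + 8·306 + 6·271 = 7447) ⇒ y = (18928 − 7447) / 26 ≈ 441.58.

y ≈ 441.6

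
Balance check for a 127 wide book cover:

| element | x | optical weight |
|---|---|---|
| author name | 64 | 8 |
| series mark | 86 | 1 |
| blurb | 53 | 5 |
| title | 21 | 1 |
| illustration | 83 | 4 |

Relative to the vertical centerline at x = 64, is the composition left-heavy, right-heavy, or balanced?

balanced

Total weight = 8 + 1 + 5 + 1 + 4 = 19.
x: (8·64 + 1·86 + 5·53 + 1·21 + 4·83) / 19 = 1216 / 19 ≈ 64.00
64.00 = 64 exactly: balanced.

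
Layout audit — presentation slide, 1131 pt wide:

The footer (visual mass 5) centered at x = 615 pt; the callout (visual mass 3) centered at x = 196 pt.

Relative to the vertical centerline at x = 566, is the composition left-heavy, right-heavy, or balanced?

Total weight = 5 + 3 = 8.
x-moment: 5·615 + 3·196 = 3663; centroid 3663/8 ≈ 457.88.
457.9 lies left of the midline 566, so the layout is left-heavy.

left-heavy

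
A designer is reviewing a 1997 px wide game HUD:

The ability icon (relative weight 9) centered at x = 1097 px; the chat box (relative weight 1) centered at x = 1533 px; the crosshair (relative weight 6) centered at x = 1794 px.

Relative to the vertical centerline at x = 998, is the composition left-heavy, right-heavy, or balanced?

right-heavy

Weights sum to 9 + 1 + 6 = 16.
x-moment: 9·1097 + 1·1533 + 6·1794 = 22170; centroid 22170/16 ≈ 1385.62.
1385.6 lies right of the midline 998, so the layout is right-heavy.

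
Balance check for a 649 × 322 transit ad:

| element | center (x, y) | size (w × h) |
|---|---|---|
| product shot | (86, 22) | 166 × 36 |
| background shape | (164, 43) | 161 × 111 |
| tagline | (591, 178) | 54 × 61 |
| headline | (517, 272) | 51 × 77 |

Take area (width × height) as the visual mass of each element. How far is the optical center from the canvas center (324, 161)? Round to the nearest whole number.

≈ 116

Areas → weights: product shot 166·36 = 5976, background shape 161·111 = 17871, tagline 54·61 = 3294, headline 51·77 = 3927; Σw = 31068.
Σw·x = 5976·86 + 17871·164 + 3294·591 + 3927·517 = 7421793, so x̄ = 7421793/31068 ≈ 238.89.
Σw·y = 5976·22 + 17871·43 + 3294·178 + 3927·272 = 2554401, so ȳ = 2554401/31068 ≈ 82.22.
From (324, 161): dx = -85.11, dy = -78.78, so the distance is √(dx²+dy²) ≈ 115.98.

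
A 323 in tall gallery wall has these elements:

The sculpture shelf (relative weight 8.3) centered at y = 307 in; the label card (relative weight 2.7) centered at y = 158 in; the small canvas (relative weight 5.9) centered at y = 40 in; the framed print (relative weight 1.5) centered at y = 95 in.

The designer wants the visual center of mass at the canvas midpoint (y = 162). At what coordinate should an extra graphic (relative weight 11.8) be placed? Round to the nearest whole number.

y ≈ 130

With the extra graphic, Σw becomes 8.3 + 2.7 + 5.9 + 1.5 + 11.8 = 30.2.
y: need Σw·y = 30.2·162 = 4892.4. Existing = 8.3·307 + 2.7·158 + 5.9·40 + 1.5·95 = 3353.2. Remainder 1539.2 / 11.8 ≈ 130.44.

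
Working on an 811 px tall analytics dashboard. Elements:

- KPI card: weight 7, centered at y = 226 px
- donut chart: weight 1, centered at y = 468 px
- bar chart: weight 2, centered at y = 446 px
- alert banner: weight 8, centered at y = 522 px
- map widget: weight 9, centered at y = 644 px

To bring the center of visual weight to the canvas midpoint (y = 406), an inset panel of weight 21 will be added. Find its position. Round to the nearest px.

y ≈ 313

With the inset panel, Σw becomes 7 + 1 + 2 + 8 + 9 + 21 = 48.
y: target moment 48×406 = 19488; current 7·226 + 1·468 + 2·446 + 8·522 + 9·644 = 12914; the inset panel supplies 6574, so y = 6574/21 ≈ 313.05.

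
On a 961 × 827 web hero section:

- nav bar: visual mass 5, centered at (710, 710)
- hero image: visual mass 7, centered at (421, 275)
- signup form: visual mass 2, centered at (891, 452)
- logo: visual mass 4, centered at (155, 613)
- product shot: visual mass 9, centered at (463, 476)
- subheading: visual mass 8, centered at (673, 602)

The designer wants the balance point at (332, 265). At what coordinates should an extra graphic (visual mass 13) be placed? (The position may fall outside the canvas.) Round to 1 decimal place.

(-193.4, -400.8)

After adding the extra graphic, total weight = 5 + 7 + 2 + 4 + 9 + 8 + 13 = 48.
Along x: (18450 + 13·x) / 48 = 332 (existing moment 5·710 + 7·421 + 2·891 + 4·155 + 9·463 + 8·673 = 18450) ⇒ x = (15936 − 18450) / 13 ≈ -193.38.
Along y: (17931 + 13·y) / 48 = 265 (existing moment 5·710 + 7·275 + 2·452 + 4·613 + 9·476 + 8·602 = 17931) ⇒ y = (12720 − 17931) / 13 ≈ -400.85.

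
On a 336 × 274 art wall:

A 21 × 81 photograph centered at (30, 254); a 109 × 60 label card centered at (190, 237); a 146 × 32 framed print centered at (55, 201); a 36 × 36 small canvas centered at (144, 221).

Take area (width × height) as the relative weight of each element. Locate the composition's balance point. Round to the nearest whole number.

Taking area as weight: photograph 21·81 = 1701, label card 109·60 = 6540, framed print 146·32 = 4672, small canvas 36·36 = 1296. Sum 14209.
x: (1701·30 + 6540·190 + 4672·55 + 1296·144) / 14209 = 1737214 / 14209 ≈ 122.26
y: (1701·254 + 6540·237 + 4672·201 + 1296·221) / 14209 = 3207522 / 14209 ≈ 225.74

(122, 226)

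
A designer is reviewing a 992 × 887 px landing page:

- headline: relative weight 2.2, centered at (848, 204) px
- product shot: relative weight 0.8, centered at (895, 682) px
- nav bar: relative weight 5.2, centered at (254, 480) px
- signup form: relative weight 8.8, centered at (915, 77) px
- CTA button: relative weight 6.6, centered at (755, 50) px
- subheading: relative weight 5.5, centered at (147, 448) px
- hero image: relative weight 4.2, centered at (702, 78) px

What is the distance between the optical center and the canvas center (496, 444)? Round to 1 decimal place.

Weights sum to 2.2 + 0.8 + 5.2 + 8.8 + 6.6 + 5.5 + 4.2 = 33.3.
Σw·x = 20694.3; x̄ = 20694.3/33.3 ≈ 621.45.
y: moment 7289.6 / weight 33.3 ≈ 218.91
From (496, 444): dx = 125.45, dy = -225.09, so the distance is √(dx²+dy²) ≈ 257.69.

≈ 257.7 px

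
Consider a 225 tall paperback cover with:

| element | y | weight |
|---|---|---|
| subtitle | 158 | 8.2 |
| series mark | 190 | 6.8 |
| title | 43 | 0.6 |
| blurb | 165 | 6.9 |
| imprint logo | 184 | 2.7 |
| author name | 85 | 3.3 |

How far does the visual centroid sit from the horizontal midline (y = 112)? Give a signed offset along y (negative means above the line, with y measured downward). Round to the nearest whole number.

Weights sum to 8.2 + 6.8 + 0.6 + 6.9 + 2.7 + 3.3 = 28.5.
y-moment: 8.2·158 + 6.8·190 + 0.6·43 + 6.9·165 + 2.7·184 + 3.3·85 = 4529.2; centroid 4529.2/28.5 ≈ 158.92.
Offset from y = 112: 158.92 − 112 ≈ 46.92.

≈ 47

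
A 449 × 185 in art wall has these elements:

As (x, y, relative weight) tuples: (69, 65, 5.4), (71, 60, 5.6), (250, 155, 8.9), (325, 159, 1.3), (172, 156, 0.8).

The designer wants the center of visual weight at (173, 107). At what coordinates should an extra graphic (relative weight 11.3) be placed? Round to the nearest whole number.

(195, 103)

After adding the extra graphic, total weight = 5.4 + 5.6 + 8.9 + 1.3 + 0.8 + 11.3 = 33.3.
x: target moment 33.3×173 = 5760.9; current 5.4·69 + 5.6·71 + 8.9·250 + 1.3·325 + 0.8·172 = 3555.3; the extra graphic supplies 2205.6, so x = 2205.6/11.3 ≈ 195.19.
y: target moment 33.3×107 = 3563.1; current 5.4·65 + 5.6·60 + 8.9·155 + 1.3·159 + 0.8·156 = 2398.0; the extra graphic supplies 1165.1, so y = 1165.1/11.3 ≈ 103.11.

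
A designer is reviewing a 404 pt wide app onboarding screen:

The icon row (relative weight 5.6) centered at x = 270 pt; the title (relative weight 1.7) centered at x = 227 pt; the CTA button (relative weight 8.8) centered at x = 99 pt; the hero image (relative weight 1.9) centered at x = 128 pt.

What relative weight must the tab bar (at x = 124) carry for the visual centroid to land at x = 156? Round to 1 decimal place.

w ≈ 6.4

Existing Σw = 18.0 (5.6 + 1.7 + 8.8 + 1.9); existing moment 5.6·270 + 1.7·227 + 8.8·99 + 1.9·128 = 3012.3.
Balance at x = 156 requires (3012.3 + w·124) / (18.0 + w) = 156.
So w = (156·18.0 − 3012.3)/(124 − 156) = -204.3/-32 ≈ 6.38.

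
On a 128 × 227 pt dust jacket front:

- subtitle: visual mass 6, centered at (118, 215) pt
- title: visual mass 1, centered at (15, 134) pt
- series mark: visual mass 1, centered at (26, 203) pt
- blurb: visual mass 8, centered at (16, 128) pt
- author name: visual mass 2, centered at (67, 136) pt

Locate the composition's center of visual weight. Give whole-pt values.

Σw = 6 + 1 + 1 + 8 + 2 = 18.
x: (6·118 + 1·15 + 1·26 + 8·16 + 2·67) / 18 = 1011 / 18 ≈ 56.17
y: (6·215 + 1·134 + 1·203 + 8·128 + 2·136) / 18 = 2923 / 18 ≈ 162.39

(56, 162)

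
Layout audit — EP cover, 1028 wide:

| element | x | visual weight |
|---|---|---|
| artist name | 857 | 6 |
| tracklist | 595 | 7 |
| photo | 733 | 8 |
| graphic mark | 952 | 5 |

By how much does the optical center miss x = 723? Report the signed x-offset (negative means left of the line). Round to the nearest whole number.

≈ 44

Total weight = 6 + 7 + 8 + 5 = 26.
x: (6·857 + 7·595 + 8·733 + 5·952) / 26 = 19931 / 26 ≈ 766.58
Difference: 766.58 − 723 ≈ 43.58.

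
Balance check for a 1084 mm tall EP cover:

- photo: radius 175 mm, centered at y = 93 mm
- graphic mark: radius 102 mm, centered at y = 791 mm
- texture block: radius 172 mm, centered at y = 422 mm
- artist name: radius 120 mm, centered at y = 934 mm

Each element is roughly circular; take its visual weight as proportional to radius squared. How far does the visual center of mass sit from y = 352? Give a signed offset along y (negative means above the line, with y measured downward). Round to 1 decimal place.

≈ 83.4 mm

r² weights: photo 175² = 30625, graphic mark 102² = 10404, texture block 172² = 29584, artist name 120² = 14400. Total = 85013.
Σw·y = 30625·93 + 10404·791 + 29584·422 + 14400·934 = 37011737, so ȳ = 37011737/85013 ≈ 435.37.
Against y = 352, that's 435.37 − 352 = 83.37.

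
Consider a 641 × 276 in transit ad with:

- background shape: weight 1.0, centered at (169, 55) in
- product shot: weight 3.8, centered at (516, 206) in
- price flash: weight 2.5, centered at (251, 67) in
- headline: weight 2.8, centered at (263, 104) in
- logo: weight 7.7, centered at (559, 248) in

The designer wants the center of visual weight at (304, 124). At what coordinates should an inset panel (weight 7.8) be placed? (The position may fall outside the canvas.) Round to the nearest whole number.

(-2, -4)

With the inset panel, Σw becomes 1.0 + 3.8 + 2.5 + 2.8 + 7.7 + 7.8 = 25.6.
x: target moment 25.6×304 = 7782.4; current 1.0·169 + 3.8·516 + 2.5·251 + 2.8·263 + 7.7·559 = 7798.0; the inset panel supplies -15.6, so x = -15.6/7.8 ≈ -2.00.
y: target moment 25.6×124 = 3174.4; current 1.0·55 + 3.8·206 + 2.5·67 + 2.8·104 + 7.7·248 = 3206.1; the inset panel supplies -31.7, so y = -31.7/7.8 ≈ -4.06.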